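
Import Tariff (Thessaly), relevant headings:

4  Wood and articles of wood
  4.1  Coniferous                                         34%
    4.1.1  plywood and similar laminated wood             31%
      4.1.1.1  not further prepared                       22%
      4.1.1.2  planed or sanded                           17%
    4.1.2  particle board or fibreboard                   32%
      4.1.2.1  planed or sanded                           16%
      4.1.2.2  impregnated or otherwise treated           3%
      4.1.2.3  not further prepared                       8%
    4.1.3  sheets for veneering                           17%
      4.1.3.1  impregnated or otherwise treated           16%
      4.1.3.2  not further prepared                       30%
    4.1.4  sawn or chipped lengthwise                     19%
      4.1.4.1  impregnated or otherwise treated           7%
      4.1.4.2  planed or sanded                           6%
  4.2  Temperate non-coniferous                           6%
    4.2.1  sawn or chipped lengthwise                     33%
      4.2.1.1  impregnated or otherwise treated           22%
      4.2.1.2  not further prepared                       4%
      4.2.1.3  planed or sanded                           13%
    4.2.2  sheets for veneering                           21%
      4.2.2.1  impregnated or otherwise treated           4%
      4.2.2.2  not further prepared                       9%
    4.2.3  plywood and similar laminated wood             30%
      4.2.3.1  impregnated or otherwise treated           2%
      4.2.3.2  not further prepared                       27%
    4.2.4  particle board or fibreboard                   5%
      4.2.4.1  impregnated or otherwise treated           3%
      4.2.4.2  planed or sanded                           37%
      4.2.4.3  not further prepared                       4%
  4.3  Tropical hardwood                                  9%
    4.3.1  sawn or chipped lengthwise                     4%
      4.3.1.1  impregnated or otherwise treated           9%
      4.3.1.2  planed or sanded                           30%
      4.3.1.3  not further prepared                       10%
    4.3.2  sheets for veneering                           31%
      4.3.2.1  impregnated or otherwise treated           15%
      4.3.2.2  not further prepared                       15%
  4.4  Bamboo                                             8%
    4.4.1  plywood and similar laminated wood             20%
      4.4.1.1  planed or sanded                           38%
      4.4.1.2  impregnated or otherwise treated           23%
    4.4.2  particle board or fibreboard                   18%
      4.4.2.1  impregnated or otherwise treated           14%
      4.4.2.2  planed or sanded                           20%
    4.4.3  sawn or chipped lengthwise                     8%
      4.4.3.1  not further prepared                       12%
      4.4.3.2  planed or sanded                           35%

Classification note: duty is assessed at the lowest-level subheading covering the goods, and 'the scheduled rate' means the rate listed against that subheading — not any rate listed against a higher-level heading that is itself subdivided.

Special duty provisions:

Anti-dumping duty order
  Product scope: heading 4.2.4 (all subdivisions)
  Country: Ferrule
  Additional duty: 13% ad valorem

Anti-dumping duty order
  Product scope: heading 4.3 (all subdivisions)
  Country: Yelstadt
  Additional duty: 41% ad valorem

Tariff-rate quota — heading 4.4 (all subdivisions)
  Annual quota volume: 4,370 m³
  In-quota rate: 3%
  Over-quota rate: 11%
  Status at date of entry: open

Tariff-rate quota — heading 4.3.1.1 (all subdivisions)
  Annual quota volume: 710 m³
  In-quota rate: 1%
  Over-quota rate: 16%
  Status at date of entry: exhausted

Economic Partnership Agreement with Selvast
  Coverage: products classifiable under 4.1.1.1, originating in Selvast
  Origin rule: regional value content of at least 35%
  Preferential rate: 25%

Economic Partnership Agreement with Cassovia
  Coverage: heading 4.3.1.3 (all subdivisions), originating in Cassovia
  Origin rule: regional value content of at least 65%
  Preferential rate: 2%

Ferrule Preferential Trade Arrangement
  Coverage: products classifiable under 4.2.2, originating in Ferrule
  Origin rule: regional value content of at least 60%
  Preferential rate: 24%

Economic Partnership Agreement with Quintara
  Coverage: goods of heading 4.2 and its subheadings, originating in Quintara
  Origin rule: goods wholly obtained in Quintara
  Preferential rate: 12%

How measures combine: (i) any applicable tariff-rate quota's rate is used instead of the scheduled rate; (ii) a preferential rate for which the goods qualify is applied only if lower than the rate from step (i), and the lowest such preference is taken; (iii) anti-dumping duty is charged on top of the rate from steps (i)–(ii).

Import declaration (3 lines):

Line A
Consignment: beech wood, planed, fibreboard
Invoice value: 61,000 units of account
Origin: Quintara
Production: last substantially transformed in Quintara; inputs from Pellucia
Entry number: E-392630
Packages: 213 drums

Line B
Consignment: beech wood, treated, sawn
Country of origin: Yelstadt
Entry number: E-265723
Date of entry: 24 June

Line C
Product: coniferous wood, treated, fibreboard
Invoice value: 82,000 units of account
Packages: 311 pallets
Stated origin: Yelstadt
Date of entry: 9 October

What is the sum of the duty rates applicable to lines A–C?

62%

Line A: beech → 4.2; fibreboard → 4.2.4; planed → 4.2.4.2. Scheduled 37%. Quintara agreement on 4.2: not wholly obtained. → 37%.
Line B: beech → 4.2; sawn → 4.2.1; treated → 4.2.1.1. Scheduled 22%. No special measure applies. → 22%.
Line C: coniferous → 4.1; fibreboard → 4.1.2; treated → 4.1.2.2. Scheduled 3%. No special measure applies. → 3%.
Sum: 37% + 22% + 3% = 62%.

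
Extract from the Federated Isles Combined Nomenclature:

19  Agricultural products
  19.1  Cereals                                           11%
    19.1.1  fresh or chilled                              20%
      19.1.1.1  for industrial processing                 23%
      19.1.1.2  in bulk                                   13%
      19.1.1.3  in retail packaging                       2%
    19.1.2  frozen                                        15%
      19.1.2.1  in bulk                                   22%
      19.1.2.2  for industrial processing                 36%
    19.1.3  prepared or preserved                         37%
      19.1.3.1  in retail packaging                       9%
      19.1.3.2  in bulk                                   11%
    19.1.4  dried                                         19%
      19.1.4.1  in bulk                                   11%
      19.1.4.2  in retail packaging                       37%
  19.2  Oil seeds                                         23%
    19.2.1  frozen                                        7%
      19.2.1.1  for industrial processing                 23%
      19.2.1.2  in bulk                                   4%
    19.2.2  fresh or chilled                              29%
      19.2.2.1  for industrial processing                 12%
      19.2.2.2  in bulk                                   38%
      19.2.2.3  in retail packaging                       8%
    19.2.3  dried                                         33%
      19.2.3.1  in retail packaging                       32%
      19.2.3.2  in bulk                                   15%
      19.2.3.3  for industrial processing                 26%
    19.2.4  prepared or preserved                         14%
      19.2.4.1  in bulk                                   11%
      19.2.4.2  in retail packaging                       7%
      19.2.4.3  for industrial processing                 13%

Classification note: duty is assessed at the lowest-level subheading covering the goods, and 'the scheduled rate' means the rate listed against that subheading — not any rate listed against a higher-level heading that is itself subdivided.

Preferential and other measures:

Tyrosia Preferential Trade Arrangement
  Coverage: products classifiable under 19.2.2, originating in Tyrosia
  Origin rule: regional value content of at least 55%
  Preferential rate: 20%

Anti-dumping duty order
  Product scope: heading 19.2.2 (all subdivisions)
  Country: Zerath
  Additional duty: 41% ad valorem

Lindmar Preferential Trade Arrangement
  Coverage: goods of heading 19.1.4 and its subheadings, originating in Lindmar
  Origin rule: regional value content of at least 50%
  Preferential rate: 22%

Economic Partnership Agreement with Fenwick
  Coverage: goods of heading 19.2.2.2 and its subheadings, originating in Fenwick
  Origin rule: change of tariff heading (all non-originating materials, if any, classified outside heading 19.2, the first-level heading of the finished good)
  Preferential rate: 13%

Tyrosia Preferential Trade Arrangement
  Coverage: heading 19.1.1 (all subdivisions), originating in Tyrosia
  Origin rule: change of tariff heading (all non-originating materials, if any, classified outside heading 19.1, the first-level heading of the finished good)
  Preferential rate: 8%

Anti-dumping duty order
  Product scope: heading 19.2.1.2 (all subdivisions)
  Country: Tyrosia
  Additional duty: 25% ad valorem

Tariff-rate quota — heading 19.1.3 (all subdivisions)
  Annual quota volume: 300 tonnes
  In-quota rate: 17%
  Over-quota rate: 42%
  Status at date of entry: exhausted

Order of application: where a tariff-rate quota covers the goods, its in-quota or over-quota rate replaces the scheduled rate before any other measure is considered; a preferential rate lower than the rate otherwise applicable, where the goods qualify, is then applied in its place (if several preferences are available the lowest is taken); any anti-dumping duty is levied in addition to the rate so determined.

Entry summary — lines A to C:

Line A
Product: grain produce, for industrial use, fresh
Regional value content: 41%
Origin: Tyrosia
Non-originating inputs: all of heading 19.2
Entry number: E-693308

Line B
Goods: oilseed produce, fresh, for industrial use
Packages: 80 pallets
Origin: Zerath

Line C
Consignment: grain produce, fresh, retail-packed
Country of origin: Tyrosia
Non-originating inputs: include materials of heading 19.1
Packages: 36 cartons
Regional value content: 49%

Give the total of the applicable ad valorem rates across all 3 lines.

Line A: grain → 19.1; fresh → 19.1.1; for industrial use → 19.1.1.1. Scheduled 23%. Tyrosia agreement on 19.2.2: 19.1.1.1 not covered; Tyrosia agreement on 19.1.1: CTH met → 8% available; preferential 8%. → 8%.
Line B: oilseed → 19.2; fresh → 19.2.2; for industrial use → 19.2.2.1. Scheduled 12%. anti-dumping (Zerath, 19.2.2): +41%; total 12% + 41% = 53%. → 53%.
Line C: grain → 19.1; fresh → 19.1.1; retail-packed → 19.1.1.3. Scheduled 2%. Tyrosia agreement on 19.2.2: 19.1.1.3 not covered; Tyrosia agreement on 19.1.1: CTH not met. → 2%.
Sum: 8% + 53% + 2% = 63%.

63%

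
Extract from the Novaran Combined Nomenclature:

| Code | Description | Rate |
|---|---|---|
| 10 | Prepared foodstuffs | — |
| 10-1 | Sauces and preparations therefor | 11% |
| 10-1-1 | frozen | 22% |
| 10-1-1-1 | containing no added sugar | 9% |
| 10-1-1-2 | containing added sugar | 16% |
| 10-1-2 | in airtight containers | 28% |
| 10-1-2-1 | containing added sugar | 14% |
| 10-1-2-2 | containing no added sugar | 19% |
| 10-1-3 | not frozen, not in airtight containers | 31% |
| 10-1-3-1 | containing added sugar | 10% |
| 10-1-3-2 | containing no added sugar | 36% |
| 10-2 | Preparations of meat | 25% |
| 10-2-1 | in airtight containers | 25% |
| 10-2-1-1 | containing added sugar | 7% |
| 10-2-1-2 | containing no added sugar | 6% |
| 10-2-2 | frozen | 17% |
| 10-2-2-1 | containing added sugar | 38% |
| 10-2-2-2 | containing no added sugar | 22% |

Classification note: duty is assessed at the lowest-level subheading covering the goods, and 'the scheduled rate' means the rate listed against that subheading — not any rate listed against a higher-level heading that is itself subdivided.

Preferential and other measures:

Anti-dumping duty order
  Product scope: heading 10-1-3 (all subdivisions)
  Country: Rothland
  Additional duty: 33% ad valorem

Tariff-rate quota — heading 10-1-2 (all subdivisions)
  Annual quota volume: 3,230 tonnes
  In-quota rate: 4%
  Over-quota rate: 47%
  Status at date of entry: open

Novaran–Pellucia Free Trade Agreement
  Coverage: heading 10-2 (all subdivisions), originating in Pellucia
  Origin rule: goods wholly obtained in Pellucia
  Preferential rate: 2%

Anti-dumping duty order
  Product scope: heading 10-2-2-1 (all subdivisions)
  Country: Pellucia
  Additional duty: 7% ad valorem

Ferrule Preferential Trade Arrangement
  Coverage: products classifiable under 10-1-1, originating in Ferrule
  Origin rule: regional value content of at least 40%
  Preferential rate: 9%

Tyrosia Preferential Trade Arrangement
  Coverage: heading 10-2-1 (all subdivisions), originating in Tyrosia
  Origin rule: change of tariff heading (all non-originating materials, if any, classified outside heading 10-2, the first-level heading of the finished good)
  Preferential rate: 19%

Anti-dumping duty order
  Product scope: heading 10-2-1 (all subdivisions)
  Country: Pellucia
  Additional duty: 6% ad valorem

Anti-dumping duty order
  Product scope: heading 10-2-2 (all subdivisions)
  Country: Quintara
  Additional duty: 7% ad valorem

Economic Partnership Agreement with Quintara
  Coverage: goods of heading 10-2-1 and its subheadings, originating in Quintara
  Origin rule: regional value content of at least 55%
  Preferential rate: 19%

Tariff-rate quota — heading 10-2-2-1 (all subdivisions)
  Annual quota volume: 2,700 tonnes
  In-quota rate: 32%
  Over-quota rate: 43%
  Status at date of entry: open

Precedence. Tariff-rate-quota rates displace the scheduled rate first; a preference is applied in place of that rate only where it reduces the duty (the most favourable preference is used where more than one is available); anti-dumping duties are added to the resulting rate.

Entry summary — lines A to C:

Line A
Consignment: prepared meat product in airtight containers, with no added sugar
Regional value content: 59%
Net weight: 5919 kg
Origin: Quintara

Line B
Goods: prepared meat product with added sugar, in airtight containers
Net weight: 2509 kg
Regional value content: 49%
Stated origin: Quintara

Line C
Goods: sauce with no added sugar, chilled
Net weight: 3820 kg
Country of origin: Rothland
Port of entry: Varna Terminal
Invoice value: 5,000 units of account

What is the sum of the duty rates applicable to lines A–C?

Line A: prepared meat product → 10-2; in airtight containers → 10-2-1; with no added sugar → 10-2-1-2. Scheduled 6%. Quintara agreement on 10-2-1: RVC ≥ 55% → 19% available; preference 19% not lower than 6% → no reduction. → 6%.
Line B: prepared meat product → 10-2; in airtight containers → 10-2-1; with added sugar → 10-2-1-1. Scheduled 7%. Quintara agreement on 10-2-1: RVC < 55%. → 7%.
Line C: sauce → 10-1; chilled → 10-1-3; with no added sugar → 10-1-3-2. Scheduled 36%. anti-dumping (Rothland, 10-1-3): +33%; total 36% + 33% = 69%. → 69%.
Sum: 6% + 7% + 69% = 82%.

82%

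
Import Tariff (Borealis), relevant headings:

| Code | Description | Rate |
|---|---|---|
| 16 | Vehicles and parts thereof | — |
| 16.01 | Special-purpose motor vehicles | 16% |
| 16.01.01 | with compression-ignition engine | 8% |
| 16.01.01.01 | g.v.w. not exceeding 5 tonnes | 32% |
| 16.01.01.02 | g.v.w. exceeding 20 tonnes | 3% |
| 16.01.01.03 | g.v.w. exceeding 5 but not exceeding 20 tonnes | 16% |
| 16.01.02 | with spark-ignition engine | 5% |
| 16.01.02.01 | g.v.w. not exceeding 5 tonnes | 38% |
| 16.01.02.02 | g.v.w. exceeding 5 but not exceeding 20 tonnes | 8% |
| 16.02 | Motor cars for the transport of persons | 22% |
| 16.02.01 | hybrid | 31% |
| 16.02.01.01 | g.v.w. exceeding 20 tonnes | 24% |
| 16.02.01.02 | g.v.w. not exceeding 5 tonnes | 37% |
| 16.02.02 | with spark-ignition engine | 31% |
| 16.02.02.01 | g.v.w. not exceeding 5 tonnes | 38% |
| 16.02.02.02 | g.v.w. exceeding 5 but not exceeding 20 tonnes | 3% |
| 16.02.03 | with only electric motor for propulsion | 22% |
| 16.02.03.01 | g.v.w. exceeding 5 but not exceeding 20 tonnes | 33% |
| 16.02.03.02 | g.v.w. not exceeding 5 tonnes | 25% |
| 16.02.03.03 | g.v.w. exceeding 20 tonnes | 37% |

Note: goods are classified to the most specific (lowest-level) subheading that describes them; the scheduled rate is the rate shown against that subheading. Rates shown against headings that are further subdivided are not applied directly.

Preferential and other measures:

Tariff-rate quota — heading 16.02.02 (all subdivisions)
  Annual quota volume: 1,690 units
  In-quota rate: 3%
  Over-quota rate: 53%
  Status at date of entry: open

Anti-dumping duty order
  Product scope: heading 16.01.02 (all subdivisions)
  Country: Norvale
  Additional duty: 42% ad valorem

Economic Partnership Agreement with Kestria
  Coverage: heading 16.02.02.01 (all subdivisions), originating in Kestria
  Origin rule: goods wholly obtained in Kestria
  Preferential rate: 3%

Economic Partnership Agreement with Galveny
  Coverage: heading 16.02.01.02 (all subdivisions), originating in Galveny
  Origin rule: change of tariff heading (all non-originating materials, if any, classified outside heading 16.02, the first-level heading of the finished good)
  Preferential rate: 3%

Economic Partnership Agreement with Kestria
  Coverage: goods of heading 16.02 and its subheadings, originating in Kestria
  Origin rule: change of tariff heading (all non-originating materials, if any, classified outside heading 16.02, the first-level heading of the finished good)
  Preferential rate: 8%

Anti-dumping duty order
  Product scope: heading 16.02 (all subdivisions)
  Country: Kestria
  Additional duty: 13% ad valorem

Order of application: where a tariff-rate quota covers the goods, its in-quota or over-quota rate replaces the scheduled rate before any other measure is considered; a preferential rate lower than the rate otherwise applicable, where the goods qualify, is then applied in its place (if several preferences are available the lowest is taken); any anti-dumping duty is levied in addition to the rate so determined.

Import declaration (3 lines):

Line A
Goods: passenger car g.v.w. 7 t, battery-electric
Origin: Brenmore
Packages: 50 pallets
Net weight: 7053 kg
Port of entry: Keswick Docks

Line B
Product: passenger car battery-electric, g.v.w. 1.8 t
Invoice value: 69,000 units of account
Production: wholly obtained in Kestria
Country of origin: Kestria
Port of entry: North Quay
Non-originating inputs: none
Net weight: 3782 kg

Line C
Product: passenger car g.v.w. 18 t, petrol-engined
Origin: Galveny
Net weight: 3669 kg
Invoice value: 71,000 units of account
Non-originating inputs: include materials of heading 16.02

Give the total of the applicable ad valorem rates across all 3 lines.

57%

Line A: passenger car → 16.02; battery-electric → 16.02.03; g.v.w. 7 t → 16.02.03.01. Scheduled 33%. No special measure applies. → 33%.
Line B: passenger car → 16.02; battery-electric → 16.02.03; g.v.w. 1.8 t → 16.02.03.02. Scheduled 25%. Kestria agreement on 16.02.02.01: 16.02.03.02 not covered; Kestria agreement on 16.02: CTH met → 8% available; preferential 8%; anti-dumping (Kestria, 16.02): +13%; total 8% + 13% = 21%. → 21%.
Line C: passenger car → 16.02; petrol-engined → 16.02.02; g.v.w. 18 t → 16.02.02.02. Scheduled 3%. quota on 16.02.02 open → in-quota 3%; Galveny agreement on 16.02.01.02: 16.02.02.02 not covered. → 3%.
Sum: 33% + 21% + 3% = 57%.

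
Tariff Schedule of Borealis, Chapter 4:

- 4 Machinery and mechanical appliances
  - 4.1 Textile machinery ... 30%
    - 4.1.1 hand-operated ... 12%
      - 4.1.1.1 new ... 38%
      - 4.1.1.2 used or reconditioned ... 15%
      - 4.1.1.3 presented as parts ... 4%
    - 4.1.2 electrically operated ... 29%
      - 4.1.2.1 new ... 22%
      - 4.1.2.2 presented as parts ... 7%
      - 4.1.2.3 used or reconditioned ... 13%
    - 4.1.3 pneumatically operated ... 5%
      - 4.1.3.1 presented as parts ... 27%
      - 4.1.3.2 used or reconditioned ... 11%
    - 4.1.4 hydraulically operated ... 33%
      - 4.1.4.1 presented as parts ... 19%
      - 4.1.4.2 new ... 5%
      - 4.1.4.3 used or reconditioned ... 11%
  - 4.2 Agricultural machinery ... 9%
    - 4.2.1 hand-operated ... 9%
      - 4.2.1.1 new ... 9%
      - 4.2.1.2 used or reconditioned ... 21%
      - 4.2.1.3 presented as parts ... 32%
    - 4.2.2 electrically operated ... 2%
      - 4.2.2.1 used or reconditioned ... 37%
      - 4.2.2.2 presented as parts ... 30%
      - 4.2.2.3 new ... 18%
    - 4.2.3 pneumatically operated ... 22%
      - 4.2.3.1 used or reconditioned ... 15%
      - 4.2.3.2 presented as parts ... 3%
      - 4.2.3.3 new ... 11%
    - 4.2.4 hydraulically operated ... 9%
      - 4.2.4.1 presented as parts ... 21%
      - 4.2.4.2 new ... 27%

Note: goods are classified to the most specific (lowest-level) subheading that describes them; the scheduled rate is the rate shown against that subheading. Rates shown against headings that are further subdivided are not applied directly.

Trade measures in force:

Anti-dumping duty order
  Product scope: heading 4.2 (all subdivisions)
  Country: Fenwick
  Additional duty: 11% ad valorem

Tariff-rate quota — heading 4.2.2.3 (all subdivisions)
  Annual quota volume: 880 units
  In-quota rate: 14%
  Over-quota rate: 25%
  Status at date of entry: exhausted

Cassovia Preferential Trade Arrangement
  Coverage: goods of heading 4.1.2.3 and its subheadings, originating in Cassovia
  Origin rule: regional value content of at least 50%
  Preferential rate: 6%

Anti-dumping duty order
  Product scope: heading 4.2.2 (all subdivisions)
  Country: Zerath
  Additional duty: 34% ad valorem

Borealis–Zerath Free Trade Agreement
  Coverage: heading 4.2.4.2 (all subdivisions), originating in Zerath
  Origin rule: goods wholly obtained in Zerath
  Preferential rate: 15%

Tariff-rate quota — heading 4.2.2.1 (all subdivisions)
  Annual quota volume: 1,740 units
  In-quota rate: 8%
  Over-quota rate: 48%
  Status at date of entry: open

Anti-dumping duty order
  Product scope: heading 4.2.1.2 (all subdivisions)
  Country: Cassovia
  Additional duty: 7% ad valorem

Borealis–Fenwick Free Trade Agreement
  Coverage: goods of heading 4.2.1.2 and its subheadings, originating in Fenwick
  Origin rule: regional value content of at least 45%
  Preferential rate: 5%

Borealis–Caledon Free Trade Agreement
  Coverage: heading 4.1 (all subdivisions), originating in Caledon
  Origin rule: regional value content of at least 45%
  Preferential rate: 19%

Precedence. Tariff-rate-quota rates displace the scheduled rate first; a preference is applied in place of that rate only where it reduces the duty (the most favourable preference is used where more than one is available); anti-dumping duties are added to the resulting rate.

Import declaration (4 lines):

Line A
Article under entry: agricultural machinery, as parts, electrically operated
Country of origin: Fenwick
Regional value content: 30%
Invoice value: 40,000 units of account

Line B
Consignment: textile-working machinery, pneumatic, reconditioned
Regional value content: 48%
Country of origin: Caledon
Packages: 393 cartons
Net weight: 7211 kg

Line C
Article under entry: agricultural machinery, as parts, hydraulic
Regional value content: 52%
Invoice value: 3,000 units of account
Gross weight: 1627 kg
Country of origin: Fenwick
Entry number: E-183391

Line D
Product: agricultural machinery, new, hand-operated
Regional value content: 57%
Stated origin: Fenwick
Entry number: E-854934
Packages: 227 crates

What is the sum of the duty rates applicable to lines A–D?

Line A: agricultural → 4.2; electrically operated → 4.2.2; as parts → 4.2.2.2. Scheduled 30%. Fenwick agreement on 4.2.1.2: 4.2.2.2 not covered; anti-dumping (Fenwick, 4.2): +11%; total 30% + 11% = 41%. → 41%.
Line B: textile-working → 4.1; pneumatic → 4.1.3; reconditioned → 4.1.3.2. Scheduled 11%. Caledon agreement on 4.1: RVC ≥ 45% → 19% available; preference 19% not lower than 11% → no reduction. → 11%.
Line C: agricultural → 4.2; hydraulic → 4.2.4; as parts → 4.2.4.1. Scheduled 21%. Fenwick agreement on 4.2.1.2: 4.2.4.1 not covered; anti-dumping (Fenwick, 4.2): +11%; total 21% + 11% = 32%. → 32%.
Line D: agricultural → 4.2; hand-operated → 4.2.1; new → 4.2.1.1. Scheduled 9%. Fenwick agreement on 4.2.1.2: 4.2.1.1 not covered; anti-dumping (Fenwick, 4.2): +11%; total 9% + 11% = 20%. → 20%.
Sum: 41% + 11% + 32% + 20% = 104%.

104%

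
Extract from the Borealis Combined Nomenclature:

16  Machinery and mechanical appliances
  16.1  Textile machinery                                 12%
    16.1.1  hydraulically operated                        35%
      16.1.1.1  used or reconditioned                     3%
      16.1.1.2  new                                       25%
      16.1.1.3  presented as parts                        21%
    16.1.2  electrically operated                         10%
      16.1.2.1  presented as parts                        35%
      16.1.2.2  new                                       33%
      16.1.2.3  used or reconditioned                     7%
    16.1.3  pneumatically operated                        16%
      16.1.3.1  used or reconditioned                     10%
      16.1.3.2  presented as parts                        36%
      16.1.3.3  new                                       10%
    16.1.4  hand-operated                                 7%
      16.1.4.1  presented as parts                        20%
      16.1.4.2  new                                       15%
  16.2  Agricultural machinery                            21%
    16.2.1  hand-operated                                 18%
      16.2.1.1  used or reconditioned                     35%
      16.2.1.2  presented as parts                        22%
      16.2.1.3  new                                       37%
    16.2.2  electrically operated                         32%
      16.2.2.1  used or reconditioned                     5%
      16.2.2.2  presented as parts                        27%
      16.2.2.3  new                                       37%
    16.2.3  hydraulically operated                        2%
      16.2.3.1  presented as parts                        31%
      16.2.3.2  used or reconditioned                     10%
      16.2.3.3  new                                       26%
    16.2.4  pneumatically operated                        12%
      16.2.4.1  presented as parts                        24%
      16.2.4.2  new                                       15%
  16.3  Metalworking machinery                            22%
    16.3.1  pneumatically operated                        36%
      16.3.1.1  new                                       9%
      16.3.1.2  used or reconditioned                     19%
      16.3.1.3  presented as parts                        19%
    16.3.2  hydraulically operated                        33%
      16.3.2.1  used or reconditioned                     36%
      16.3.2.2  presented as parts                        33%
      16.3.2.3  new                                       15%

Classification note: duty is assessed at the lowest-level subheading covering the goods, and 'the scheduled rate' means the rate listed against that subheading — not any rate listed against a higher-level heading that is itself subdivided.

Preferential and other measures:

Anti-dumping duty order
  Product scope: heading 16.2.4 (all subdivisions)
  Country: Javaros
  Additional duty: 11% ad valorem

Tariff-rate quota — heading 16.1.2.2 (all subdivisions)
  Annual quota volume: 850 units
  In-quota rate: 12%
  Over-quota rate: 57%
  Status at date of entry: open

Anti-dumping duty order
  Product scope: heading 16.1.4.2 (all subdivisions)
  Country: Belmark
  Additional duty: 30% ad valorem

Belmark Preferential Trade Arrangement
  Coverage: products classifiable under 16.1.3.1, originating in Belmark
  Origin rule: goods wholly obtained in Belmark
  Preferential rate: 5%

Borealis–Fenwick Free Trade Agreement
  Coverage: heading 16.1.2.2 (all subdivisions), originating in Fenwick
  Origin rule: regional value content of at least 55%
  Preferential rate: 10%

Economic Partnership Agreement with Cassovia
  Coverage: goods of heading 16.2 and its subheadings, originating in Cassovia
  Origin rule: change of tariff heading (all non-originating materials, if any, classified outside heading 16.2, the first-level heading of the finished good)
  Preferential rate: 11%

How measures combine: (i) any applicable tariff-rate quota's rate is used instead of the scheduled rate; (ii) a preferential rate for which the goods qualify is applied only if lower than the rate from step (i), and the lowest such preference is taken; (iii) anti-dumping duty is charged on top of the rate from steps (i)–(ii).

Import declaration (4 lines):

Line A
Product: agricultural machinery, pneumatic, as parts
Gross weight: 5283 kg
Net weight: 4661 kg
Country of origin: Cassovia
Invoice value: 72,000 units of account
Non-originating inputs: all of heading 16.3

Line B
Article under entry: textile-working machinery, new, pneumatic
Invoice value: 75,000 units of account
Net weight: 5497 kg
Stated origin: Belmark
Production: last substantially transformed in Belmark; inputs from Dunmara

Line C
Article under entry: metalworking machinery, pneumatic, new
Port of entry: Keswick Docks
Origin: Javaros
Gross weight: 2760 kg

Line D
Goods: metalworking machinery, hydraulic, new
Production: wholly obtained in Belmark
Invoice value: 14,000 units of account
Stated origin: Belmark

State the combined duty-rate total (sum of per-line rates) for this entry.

Line A: agricultural → 16.2; pneumatic → 16.2.4; as parts → 16.2.4.1. Scheduled 24%. Cassovia agreement on 16.2: CTH met → 11% available; preferential 11%. → 11%.
Line B: textile-working → 16.1; pneumatic → 16.1.3; new → 16.1.3.3. Scheduled 10%. Belmark agreement on 16.1.3.1: 16.1.3.3 not covered. → 10%.
Line C: metalworking → 16.3; pneumatic → 16.3.1; new → 16.3.1.1. Scheduled 9%. No special measure applies. → 9%.
Line D: metalworking → 16.3; hydraulic → 16.3.2; new → 16.3.2.3. Scheduled 15%. Belmark agreement on 16.1.3.1: 16.3.2.3 not covered. → 15%.
Sum: 11% + 10% + 9% + 15% = 45%.

45%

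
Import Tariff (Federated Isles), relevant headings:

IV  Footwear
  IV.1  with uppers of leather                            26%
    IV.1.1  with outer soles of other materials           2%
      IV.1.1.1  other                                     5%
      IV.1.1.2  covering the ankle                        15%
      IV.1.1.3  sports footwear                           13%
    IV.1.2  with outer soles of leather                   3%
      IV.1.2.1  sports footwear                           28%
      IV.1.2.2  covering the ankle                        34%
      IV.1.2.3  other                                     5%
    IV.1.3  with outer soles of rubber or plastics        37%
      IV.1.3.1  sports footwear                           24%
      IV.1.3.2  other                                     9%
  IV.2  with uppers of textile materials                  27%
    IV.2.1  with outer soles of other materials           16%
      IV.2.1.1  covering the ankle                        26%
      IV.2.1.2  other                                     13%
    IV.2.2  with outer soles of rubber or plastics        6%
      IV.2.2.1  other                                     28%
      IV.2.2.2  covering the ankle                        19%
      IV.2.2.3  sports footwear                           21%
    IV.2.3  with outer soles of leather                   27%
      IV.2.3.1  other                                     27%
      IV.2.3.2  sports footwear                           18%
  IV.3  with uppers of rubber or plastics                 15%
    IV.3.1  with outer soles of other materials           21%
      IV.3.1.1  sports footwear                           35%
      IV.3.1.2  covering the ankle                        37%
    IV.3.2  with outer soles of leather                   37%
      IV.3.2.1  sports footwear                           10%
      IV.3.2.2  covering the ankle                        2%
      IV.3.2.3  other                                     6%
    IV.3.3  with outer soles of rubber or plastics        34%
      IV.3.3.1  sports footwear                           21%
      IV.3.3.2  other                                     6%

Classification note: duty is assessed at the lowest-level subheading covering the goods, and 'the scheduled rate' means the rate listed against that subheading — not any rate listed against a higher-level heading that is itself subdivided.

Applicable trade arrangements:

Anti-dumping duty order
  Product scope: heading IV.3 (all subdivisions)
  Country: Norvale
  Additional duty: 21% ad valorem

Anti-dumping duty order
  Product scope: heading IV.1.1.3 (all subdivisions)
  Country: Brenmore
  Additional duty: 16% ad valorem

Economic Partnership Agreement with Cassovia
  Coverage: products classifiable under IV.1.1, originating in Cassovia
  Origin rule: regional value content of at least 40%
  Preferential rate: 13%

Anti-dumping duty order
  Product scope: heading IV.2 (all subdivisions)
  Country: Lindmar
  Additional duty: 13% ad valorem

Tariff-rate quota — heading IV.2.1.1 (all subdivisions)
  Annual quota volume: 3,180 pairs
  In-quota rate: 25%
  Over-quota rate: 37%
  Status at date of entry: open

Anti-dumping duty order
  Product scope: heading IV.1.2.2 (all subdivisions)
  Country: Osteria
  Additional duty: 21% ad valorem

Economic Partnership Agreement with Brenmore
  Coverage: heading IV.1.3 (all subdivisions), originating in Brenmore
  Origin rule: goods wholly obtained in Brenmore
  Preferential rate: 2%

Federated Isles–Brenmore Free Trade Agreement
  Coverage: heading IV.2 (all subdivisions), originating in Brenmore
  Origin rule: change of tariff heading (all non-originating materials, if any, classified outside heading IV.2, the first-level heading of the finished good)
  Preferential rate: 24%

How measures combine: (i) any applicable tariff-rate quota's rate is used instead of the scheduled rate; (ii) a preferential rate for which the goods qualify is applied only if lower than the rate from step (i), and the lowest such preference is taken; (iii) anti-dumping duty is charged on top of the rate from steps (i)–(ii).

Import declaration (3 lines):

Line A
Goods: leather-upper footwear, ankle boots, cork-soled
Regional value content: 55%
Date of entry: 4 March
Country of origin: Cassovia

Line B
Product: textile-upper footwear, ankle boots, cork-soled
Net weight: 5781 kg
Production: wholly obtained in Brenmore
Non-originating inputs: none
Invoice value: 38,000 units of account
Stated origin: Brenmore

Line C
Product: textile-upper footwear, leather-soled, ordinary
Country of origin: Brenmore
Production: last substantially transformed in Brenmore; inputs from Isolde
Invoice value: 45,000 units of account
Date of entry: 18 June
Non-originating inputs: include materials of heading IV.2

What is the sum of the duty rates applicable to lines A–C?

64%

Line A: leather-upper → IV.1; cork-soled → IV.1.1; ankle boots → IV.1.1.2. Scheduled 15%. Cassovia agreement on IV.1.1: RVC ≥ 40% → 13% available; preferential 13%. → 13%.
Line B: textile-upper → IV.2; cork-soled → IV.2.1; ankle boots → IV.2.1.1. Scheduled 26%. quota on IV.2.1.1 open → in-quota 25%; Brenmore agreement on IV.1.3: IV.2.1.1 not covered; Brenmore agreement on IV.2: CTH met → 24% available; preferential 24%. → 24%.
Line C: textile-upper → IV.2; leather-soled → IV.2.3; ordinary → IV.2.3.1. Scheduled 27%. Brenmore agreement on IV.1.3: IV.2.3.1 not covered; Brenmore agreement on IV.2: CTH not met. → 27%.
Sum: 13% + 24% + 27% = 64%.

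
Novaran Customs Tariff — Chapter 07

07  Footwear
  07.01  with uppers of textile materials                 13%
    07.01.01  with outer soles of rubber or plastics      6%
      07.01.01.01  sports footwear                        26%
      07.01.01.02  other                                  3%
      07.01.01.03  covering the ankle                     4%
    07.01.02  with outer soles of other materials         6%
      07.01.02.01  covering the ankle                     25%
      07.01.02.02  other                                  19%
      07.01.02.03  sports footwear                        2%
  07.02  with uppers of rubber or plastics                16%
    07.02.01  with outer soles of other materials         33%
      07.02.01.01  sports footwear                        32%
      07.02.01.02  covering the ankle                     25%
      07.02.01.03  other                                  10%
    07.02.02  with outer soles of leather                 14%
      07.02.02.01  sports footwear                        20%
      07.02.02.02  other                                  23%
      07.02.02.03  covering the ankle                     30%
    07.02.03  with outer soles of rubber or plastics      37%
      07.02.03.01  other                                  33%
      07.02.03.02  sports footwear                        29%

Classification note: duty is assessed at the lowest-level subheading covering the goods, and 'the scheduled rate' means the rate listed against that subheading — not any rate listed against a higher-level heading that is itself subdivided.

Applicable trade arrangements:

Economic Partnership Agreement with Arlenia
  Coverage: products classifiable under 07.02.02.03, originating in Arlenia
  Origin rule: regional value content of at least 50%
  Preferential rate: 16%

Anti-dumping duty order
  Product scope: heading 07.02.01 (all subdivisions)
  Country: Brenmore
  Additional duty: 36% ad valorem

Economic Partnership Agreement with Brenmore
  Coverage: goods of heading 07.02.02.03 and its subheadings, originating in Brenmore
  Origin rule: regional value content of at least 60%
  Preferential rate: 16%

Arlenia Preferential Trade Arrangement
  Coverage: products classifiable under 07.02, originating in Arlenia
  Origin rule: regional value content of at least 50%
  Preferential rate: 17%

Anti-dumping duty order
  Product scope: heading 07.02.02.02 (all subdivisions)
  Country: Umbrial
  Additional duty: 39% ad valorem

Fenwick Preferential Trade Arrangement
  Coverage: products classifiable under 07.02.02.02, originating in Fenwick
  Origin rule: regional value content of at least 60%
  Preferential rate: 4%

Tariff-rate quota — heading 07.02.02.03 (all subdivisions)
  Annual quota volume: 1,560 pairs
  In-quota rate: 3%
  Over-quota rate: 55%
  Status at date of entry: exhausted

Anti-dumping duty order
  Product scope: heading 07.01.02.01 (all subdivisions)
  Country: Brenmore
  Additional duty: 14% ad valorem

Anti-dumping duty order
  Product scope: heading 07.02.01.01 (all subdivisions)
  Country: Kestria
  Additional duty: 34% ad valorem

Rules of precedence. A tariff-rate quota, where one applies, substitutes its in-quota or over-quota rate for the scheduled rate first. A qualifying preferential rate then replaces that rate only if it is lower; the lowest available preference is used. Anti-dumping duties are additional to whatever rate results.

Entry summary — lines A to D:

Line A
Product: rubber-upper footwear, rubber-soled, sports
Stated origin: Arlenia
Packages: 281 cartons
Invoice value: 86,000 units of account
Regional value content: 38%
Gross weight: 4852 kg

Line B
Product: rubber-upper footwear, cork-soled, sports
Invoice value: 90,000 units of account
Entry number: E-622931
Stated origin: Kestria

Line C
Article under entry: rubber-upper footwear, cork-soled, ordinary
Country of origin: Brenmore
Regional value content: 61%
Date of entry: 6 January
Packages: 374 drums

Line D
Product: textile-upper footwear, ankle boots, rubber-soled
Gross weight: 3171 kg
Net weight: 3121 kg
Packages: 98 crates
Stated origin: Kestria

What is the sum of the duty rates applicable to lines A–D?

Line A: rubber-upper → 07.02; rubber-soled → 07.02.03; sports → 07.02.03.02. Scheduled 29%. Arlenia agreement on 07.02.02.03: 07.02.03.02 not covered; Arlenia agreement on 07.02: RVC < 50%. → 29%.
Line B: rubber-upper → 07.02; cork-soled → 07.02.01; sports → 07.02.01.01. Scheduled 32%. anti-dumping (Kestria, 07.02.01.01): +34%; total 32% + 34% = 66%. → 66%.
Line C: rubber-upper → 07.02; cork-soled → 07.02.01; ordinary → 07.02.01.03. Scheduled 10%. Brenmore agreement on 07.02.02.03: 07.02.01.03 not covered; anti-dumping (Brenmore, 07.02.01): +36%; total 10% + 36% = 46%. → 46%.
Line D: textile-upper → 07.01; rubber-soled → 07.01.01; ankle boots → 07.01.01.03. Scheduled 4%. No special measure applies. → 4%.
Sum: 29% + 66% + 46% + 4% = 145%.

145%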